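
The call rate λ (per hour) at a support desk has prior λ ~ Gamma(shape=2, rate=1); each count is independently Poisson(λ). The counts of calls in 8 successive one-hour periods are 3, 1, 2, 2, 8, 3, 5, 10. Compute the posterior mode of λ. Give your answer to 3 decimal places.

Σxᵢ = 3+1+2+2+8+3+5+10 = 34, with n = 8.
Posterior ∝ λe^(−1λ) · λ^34e^(−8λ) = λ^35e^(−9λ), i.e. Gamma(shape=36, rate=9).
The mode of a Gamma(a, b) with a ≥ 1 (shape–rate) is (a−1)/b = 35/9 ≈ 3.889.

λ̂_MAP = 3.889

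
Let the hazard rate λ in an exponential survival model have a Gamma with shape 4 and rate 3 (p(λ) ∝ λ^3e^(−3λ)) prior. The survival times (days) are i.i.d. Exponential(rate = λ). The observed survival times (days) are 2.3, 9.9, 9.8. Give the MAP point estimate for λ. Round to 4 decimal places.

λ̂_MAP = 0.2400

The Exponential(rate=λ) likelihood is ∝ λ^n e^(−λΣtᵢ). Here n = 3 and Σtᵢ = 2.3 + 9.9 + 9.8 = 22.
Posterior ∝ λ^3e^(−3λ) · λ^3e^(−22λ) = λ^6e^(−25λ), i.e. Gamma(7, 25).
Mode = (a−1)/b = 6/25 ≈ 0.2400.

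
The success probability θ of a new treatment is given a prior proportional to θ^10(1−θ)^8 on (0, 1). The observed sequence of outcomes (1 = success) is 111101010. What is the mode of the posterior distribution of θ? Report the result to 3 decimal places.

The prior density ∝ θ^10(1−θ)^8 is the kernel of Beta(11, 9).
Data: 6 successes in 9 trials (from the sequence). The binomial likelihood contributes θ^6(1−θ)^3, so the posterior is Beta(11+6, 9+3) = Beta(17, 12).
For Beta(a, b) with a, b > 1 the mode is (a−1)/(a+b−2) = 16/27 ≈ 0.593.

θ̂_MAP = 0.593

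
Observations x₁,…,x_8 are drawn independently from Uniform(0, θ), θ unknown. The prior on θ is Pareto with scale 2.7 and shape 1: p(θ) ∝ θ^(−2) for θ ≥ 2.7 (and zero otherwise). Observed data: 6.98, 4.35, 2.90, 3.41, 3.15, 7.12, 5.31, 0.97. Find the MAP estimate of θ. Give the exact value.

The Uniform(0, θ) likelihood is θ^(−n) for θ ≥ max(xᵢ), zero otherwise. Here max(xᵢ) = 7.12.
Posterior ∝ θ^(−2) · θ^(−8) = θ^(−10) on θ ≥ max(2.7, 7.12) = 7.12.
This density is strictly decreasing in θ, so the posterior mode lies at the lower boundary of the support.

θ̂_MAP = 7.12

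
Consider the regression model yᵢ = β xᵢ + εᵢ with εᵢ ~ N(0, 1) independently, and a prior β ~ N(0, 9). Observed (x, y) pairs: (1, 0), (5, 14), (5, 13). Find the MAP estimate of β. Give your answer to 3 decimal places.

log p(β | y) = −Σ(yᵢ − βxᵢ)²/(2·1) − β²/(2·9) + const.
Setting the derivative to zero: Σxᵢ(yᵢ − βxᵢ)/1 − β/9 = 0, so β = Σxᵢyᵢ / (Σxᵢ² + σ²/τ²).
Σxᵢyᵢ = 1·0 + 5·14 + 5·13 = 135; Σxᵢ² = 51; σ²/τ² = 1/9.
β̂_MAP = 135 / (51 + 1/9) = 135/(460/9) = 243/92 ≈ 2.641.

β̂_MAP = 2.641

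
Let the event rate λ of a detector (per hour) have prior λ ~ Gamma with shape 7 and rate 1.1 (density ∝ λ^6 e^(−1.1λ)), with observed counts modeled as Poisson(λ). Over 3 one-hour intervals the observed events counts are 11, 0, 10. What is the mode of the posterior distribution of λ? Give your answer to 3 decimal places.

Σxᵢ = 11+0+10 = 21, with n = 3.
Posterior ∝ λ^6e^(−1.1λ) · λ^21e^(−3λ) = λ^27e^(−4.1λ), i.e. Gamma(shape=28, rate=4.1).
The mode of a Gamma(a, b) with a ≥ 1 (shape–rate) is (a−1)/b = 27/4.1 ≈ 6.585.

λ̂_MAP = 6.585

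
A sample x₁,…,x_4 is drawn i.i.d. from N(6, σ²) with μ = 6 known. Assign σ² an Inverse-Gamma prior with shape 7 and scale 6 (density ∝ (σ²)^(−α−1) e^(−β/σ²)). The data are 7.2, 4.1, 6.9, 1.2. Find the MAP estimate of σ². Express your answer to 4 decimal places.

Sum of squared deviations about the known mean: SS = (7.2−6)² + (4.1−6)² + (6.9−6)² + (1.2−6)² = 28.9.
The Normal likelihood contributes (σ²)^(−n/2) exp(−SS/(2σ²)), so the posterior is Inverse-Gamma(α + n/2, β + SS/2) = Inverse-Gamma(9, 20.45).
The mode of Inverse-Gamma(a, b) is b/(a+1) = 20.45/10 ≈ 2.0450.

σ̂²_MAP = 2.0450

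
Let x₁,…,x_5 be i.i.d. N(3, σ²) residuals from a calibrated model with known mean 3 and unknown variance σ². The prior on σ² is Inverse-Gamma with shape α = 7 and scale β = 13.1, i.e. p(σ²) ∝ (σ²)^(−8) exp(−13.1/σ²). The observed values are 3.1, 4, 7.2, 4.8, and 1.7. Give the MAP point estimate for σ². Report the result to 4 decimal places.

Sum of squared deviations about the known mean: SS = (3.1−3)² + (4−3)² + (7.2−3)² + (4.8−3)² + (1.7−3)² = 23.58.
The Normal likelihood contributes (σ²)^(−n/2) exp(−SS/(2σ²)), so the posterior is Inverse-Gamma(α + n/2, β + SS/2) = Inverse-Gamma(9.5, 24.89).
The mode of Inverse-Gamma(a, b) is b/(a+1) = 24.89/10.5 ≈ 2.3705.

σ̂²_MAP = 2.3705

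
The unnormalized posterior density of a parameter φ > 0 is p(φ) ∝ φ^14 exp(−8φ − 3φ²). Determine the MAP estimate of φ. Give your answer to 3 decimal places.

φ̂_MAP = 1.000

ℓ'(φ) = 14/φ − 8 − 6φ. Setting this to zero and multiplying by φ: 6φ² + 8φ − 14 = 0.
φ = (−8 + √(8² + 4·6·14)) / (2·6) = (−8 + √400) / 12 = (−8 + 20)/12 = 1.
ℓ''(φ) = −14/φ² − 6 < 0, confirming a maximum.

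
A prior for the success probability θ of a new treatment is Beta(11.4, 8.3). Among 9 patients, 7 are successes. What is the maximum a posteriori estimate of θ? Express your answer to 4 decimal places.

Prior: Beta(11.4, 8.3).
Data: 7 successes in 9 trials. The binomial likelihood contributes θ^7(1−θ)^2, so the posterior is Beta(11.4+7, 8.3+2) = Beta(18.4, 10.3).
For Beta(a, b) with a, b > 1 the mode is (a−1)/(a+b−2) = 17.4/26.7 ≈ 0.6517.

θ̂_MAP = 0.6517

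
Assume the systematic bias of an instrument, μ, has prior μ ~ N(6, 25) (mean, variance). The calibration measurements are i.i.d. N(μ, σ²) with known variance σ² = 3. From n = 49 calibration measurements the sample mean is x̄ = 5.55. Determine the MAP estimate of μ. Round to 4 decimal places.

μ̂_MAP = 5.5511

n = 49, x̄ = 5.55.
For a Normal prior and Normal likelihood with known variance, the posterior is Normal; its mode equals its mean, the precision-weighted average.
Prior precision 1/σ₀² = 1/25 = 0.04; data precision n/σ² = 49/3.
μ̂ = (0.04·6 + (49/3)·5.55) / (0.04 + 49/3) = 90.89/(1228/75) = 27267/4912 ≈ 5.5511.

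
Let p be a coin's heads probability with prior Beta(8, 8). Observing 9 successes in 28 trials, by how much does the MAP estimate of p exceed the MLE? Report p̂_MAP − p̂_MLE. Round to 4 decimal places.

Posterior is Beta(17, 27); MAP = (17−1)/(44−2) = 16/42 ≈ 0.38095.
MLE ignores the prior: p̂_MLE = k/n = 9/28 ≈ 0.32143.
Difference = 16/42 − 9/28 = 5/84 ≈ 0.0595.

MAP − MLE = 0.0595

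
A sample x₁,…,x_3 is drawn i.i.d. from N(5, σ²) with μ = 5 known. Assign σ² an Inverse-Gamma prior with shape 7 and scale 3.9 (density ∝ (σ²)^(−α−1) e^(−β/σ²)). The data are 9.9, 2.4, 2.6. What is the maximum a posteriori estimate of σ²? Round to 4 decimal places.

σ̂²_MAP = 2.3332

Sum of squared deviations about the known mean: SS = (9.9−5)² + (2.4−5)² + (2.6−5)² = 36.53.
The Normal likelihood contributes (σ²)^(−n/2) exp(−SS/(2σ²)), so the posterior is Inverse-Gamma(α + n/2, β + SS/2) = Inverse-Gamma(8.5, 22.165).
The mode of Inverse-Gamma(a, b) is b/(a+1) = 22.165/9.5 ≈ 2.3332.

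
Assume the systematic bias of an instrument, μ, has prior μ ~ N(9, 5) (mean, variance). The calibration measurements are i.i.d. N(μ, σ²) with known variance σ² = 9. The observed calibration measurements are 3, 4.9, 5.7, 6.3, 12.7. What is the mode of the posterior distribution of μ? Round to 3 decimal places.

μ̂_MAP = 7.176

n = 5; x̄ = (3 + 4.9 + 5.7 + 6.3 + 12.7)/5 = 32.6/5 = 6.52.
For a Normal prior and Normal likelihood with known variance, the posterior is Normal; its mode equals its mean, the precision-weighted average.
Prior precision 1/σ₀² = 1/5 = 0.2; data precision n/σ² = 5/9.
μ̂ = (0.2·9 + (5/9)·6.52) / (0.2 + 5/9) = (244/45)/(34/45) = 122/17 ≈ 7.176.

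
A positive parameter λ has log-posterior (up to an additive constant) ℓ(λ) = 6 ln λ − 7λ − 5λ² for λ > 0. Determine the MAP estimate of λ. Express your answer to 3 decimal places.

ℓ'(λ) = 6/λ − 7 − 10λ. Setting this to zero and multiplying by λ: 10λ² + 7λ − 6 = 0.
λ = (−7 + √(7² + 4·10·6)) / (2·10) = (−7 + √289) / 20 = (−7 + 17)/20 = 1/2.
ℓ''(λ) = −6/λ² − 10 < 0, confirming a maximum.

λ̂_MAP = 0.500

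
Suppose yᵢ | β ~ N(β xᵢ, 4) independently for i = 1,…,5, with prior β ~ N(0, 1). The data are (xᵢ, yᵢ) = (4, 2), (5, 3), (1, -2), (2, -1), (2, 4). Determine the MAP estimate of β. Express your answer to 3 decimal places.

β̂_MAP = 0.500

log p(β | y) = −Σ(yᵢ − βxᵢ)²/(2·4) − β²/(2·1) + const.
Setting the derivative to zero: Σxᵢ(yᵢ − βxᵢ)/4 − β/1 = 0, so β = Σxᵢyᵢ / (Σxᵢ² + σ²/τ²).
Σxᵢyᵢ = 4·2 + 5·3 + 1·(-2) + 2·(-1) + 2·4 = 27; Σxᵢ² = 50; σ²/τ² = 4.
β̂_MAP = 27 / (50 + 4) = 27/54 ≈ 0.500.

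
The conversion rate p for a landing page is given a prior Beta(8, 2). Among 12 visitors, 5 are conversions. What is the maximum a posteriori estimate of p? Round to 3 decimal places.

Prior: Beta(8, 2).
Data: 5 successes in 12 trials. The binomial likelihood contributes p^5(1−p)^7, so the posterior is Beta(8+5, 2+7) = Beta(13, 9).
For Beta(a, b) with a, b > 1 the mode is (a−1)/(a+b−2) = 12/20 ≈ 0.600.

p̂_MAP = 0.600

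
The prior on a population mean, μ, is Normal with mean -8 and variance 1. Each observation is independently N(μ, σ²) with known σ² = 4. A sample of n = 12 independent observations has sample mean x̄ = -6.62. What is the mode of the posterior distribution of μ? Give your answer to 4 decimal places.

n = 12, x̄ = -6.62.
For a Normal prior and Normal likelihood with known variance, the posterior is Normal; its mode equals its mean, the precision-weighted average.
Prior precision 1/σ₀² = 1/1 = 1; data precision n/σ² = 12/4 = 3.
μ̂ = (1·(-8) + 3·(-6.62)) / (1 + 3) = (-27.86)/4 = -6.9650.

μ̂_MAP = -6.9650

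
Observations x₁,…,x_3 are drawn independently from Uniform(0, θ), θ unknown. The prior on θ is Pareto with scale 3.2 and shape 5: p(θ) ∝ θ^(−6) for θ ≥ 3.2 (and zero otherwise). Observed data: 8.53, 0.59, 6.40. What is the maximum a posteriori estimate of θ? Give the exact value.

The Uniform(0, θ) likelihood is θ^(−n) for θ ≥ max(xᵢ), zero otherwise. Here max(xᵢ) = 8.53.
Posterior ∝ θ^(−6) · θ^(−3) = θ^(−9) on θ ≥ max(3.2, 8.53) = 8.53.
This density is strictly decreasing in θ, so the posterior mode lies at the lower boundary of the support.

θ̂_MAP = 8.53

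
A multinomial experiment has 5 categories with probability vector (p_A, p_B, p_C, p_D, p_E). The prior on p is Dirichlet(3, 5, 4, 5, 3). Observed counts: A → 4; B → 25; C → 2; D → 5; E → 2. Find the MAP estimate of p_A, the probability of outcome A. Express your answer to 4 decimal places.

MAP estimate of p_A = 0.1132

The posterior is Dirichlet(αᵢ + nᵢ) = Dirichlet(7, 30, 6, 10, 5).
For a Dirichlet(a₁,…,a_K) with all aᵢ > 1, the mode has j-th component (aⱼ − 1)/(Σaᵢ − K).
Here Σaᵢ = 58 and K = 5, so p_A = (7 − 1)/(58 − 5) = 6/53 ≈ 0.1132.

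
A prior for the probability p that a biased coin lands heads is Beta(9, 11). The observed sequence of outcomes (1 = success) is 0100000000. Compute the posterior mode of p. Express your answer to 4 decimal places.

Prior: Beta(9, 11).
Data: 1 success in 10 trials (from the sequence). The binomial likelihood contributes p(1−p)^9, so the posterior is Beta(9+1, 11+9) = Beta(10, 20).
For Beta(a, b) with a, b > 1 the mode is (a−1)/(a+b−2) = 9/28 ≈ 0.3214.

p̂_MAP = 0.3214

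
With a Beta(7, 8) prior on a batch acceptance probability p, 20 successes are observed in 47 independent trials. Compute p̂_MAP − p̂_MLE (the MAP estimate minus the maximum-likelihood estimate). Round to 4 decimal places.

MAP − MLE = 0.0078

Posterior is Beta(27, 35); MAP = (27−1)/(62−2) = 26/60 ≈ 0.43333.
MLE ignores the prior: p̂_MLE = k/n = 20/47 ≈ 0.42553.
Difference = 26/60 − 20/47 = 11/1410 ≈ 0.0078.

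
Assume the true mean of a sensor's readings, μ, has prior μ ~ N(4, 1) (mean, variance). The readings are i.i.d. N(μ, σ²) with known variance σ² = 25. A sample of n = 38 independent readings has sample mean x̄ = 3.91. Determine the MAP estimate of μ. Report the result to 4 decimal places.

μ̂_MAP = 3.9457

n = 38, x̄ = 3.91.
For a Normal prior and Normal likelihood with known variance, the posterior is Normal; its mode equals its mean, the precision-weighted average.
Prior precision 1/σ₀² = 1/1 = 1; data precision n/σ² = 38/25 = 1.52.
μ̂ = (1·4 + 1.52·3.91) / (1 + 1.52) = 9.9432/2.52 = 1381/350 ≈ 3.9457.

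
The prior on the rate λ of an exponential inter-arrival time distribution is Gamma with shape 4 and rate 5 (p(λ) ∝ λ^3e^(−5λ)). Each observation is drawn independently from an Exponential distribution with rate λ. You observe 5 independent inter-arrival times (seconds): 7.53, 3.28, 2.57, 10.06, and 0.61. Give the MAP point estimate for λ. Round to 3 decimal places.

The Exponential(rate=λ) likelihood is ∝ λ^n e^(−λΣtᵢ). Here n = 5 and Σtᵢ = 7.53 + 3.28 + 2.57 + 10.06 + 0.61 = 24.05.
Posterior ∝ λ^3e^(−5λ) · λ^5e^(−24.05λ) = λ^8e^(−29.05λ), i.e. Gamma(9, 29.05).
Mode = (a−1)/b = 8/29.05 ≈ 0.275.

λ̂_MAP = 0.275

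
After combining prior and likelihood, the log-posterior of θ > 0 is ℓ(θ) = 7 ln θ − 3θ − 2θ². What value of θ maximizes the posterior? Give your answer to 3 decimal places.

ℓ'(θ) = 7/θ − 3 − 4θ. Setting this to zero and multiplying by θ: 4θ² + 3θ − 7 = 0.
θ = (−3 + √(3² + 4·4·7)) / (2·4) = (−3 + √121) / 8 = (−3 + 11)/8 = 1.
ℓ''(θ) = −7/θ² − 4 < 0, confirming a maximum.

θ̂_MAP = 1.000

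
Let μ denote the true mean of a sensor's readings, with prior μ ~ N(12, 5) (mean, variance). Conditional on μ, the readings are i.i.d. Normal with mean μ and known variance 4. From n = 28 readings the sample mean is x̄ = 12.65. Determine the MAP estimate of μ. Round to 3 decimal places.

μ̂_MAP = 12.632

n = 28, x̄ = 12.65.
For a Normal prior and Normal likelihood with known variance, the posterior is Normal; its mode equals its mean, the precision-weighted average.
Prior precision 1/σ₀² = 1/5 = 0.2; data precision n/σ² = 28/4 = 7.
μ̂ = (0.2·12 + 7·12.65) / (0.2 + 7) = 90.95/7.2 = 1819/144 ≈ 12.632.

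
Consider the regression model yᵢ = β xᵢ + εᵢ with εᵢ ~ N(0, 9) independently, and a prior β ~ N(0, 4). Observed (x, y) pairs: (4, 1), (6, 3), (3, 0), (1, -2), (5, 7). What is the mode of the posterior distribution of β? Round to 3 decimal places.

β̂_MAP = 0.616

log p(β | y) = −Σ(yᵢ − βxᵢ)²/(2·9) − β²/(2·4) + const.
Setting the derivative to zero: Σxᵢ(yᵢ − βxᵢ)/9 − β/4 = 0, so β = Σxᵢyᵢ / (Σxᵢ² + σ²/τ²).
Σxᵢyᵢ = 4·1 + 6·3 + 3·0 + 1·(-2) + 5·7 = 55; Σxᵢ² = 87; σ²/τ² = 2.25.
β̂_MAP = 55 / (87 + 2.25) = 55/89.25 ≈ 0.616.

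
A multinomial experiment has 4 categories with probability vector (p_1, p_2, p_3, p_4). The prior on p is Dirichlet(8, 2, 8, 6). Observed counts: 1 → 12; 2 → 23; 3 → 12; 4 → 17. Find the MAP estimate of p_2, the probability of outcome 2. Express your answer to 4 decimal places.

MAP estimate: 0.2857

The posterior is Dirichlet(αᵢ + nᵢ) = Dirichlet(20, 25, 20, 23).
For a Dirichlet(a₁,…,a_K) with all aᵢ > 1, the mode has j-th component (aⱼ − 1)/(Σaᵢ − K).
Here Σaᵢ = 88 and K = 4, so p_2 = (25 − 1)/(88 − 4) = 24/84 ≈ 0.2857.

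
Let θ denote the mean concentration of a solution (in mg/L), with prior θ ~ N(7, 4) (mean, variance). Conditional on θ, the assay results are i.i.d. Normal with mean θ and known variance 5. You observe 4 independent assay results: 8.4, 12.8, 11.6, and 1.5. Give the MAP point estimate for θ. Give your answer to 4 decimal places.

n = 4; x̄ = (8.4 + 12.8 + 11.6 + 1.5)/4 = 34.3/4 = 8.575.
For a Normal prior and Normal likelihood with known variance, the posterior is Normal; its mode equals its mean, the precision-weighted average.
Prior precision 1/σ₀² = 1/4 = 0.25; data precision n/σ² = 4/5 = 0.8.
θ̂ = (0.25·7 + 0.8·8.575) / (0.25 + 0.8) = 8.61/1.05 = 8.2000.

θ̂_MAP = 8.2000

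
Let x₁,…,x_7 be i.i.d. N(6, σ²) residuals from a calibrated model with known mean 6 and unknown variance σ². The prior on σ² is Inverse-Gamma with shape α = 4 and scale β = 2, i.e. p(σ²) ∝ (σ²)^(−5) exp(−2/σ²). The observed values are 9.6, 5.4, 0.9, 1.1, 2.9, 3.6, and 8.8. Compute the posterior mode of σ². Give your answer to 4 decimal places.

σ̂²_MAP = 5.3265

Sum of squared deviations about the known mean: SS = (9.6−6)² + (5.4−6)² + (0.9−6)² + (1.1−6)² + (2.9−6)² + (3.6−6)² + (8.8−6)² = 86.55.
The Normal likelihood contributes (σ²)^(−n/2) exp(−SS/(2σ²)), so the posterior is Inverse-Gamma(α + n/2, β + SS/2) = Inverse-Gamma(7.5, 45.275).
The mode of Inverse-Gamma(a, b) is b/(a+1) = 45.275/8.5 ≈ 5.3265.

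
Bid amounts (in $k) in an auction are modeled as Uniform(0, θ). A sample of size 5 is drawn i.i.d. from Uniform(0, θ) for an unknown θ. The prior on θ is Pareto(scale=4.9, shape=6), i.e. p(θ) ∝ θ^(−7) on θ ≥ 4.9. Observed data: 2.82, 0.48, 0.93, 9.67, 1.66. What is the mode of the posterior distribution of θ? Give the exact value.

The Uniform(0, θ) likelihood is θ^(−n) for θ ≥ max(xᵢ), zero otherwise. Here max(xᵢ) = 9.67.
Posterior ∝ θ^(−7) · θ^(−5) = θ^(−12) on θ ≥ max(4.9, 9.67) = 9.67.
This density is strictly decreasing in θ, so the posterior mode lies at the lower boundary of the support.

θ̂_MAP = 9.67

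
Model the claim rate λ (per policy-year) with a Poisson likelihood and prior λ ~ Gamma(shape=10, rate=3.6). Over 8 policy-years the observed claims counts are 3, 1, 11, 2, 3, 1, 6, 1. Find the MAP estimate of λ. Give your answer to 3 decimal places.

λ̂_MAP = 3.190

Σxᵢ = 3+1+11+2+3+1+6+1 = 28, with n = 8.
Posterior ∝ λ^9e^(−3.6λ) · λ^28e^(−8λ) = λ^37e^(−11.6λ), i.e. Gamma(shape=38, rate=11.6).
The mode of a Gamma(a, b) with a ≥ 1 (shape–rate) is (a−1)/b = 37/11.6 ≈ 3.190.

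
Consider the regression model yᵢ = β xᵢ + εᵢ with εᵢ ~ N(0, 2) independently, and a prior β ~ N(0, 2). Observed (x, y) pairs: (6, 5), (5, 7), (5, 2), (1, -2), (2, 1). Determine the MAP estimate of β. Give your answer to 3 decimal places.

β̂_MAP = 0.815

log p(β | y) = −Σ(yᵢ − βxᵢ)²/(2·2) − β²/(2·2) + const.
Setting the derivative to zero: Σxᵢ(yᵢ − βxᵢ)/2 − β/2 = 0, so β = Σxᵢyᵢ / (Σxᵢ² + σ²/τ²).
Σxᵢyᵢ = 6·5 + 5·7 + 5·2 + 1·(-2) + 2·1 = 75; Σxᵢ² = 91; σ²/τ² = 1.
β̂_MAP = 75 / (91 + 1) = 75/92 ≈ 0.815.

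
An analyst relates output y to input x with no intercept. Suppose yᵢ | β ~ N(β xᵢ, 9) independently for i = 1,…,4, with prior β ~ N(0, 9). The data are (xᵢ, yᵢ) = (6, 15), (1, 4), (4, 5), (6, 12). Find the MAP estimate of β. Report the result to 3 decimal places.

log p(β | y) = −Σ(yᵢ − βxᵢ)²/(2·9) − β²/(2·9) + const.
Setting the derivative to zero: Σxᵢ(yᵢ − βxᵢ)/9 − β/9 = 0, so β = Σxᵢyᵢ / (Σxᵢ² + σ²/τ²).
Σxᵢyᵢ = 6·15 + 1·4 + 4·5 + 6·12 = 186; Σxᵢ² = 89; σ²/τ² = 1.
β̂_MAP = 186 / (89 + 1) = 186/90 ≈ 2.067.

β̂_MAP = 2.067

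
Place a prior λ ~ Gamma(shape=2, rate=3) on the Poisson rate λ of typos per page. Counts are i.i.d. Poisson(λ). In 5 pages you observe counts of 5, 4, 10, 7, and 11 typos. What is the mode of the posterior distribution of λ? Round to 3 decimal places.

λ̂_MAP = 4.750

Σxᵢ = 5+4+10+7+11 = 37, with n = 5.
Posterior ∝ λe^(−3λ) · λ^37e^(−5λ) = λ^38e^(−8λ), i.e. Gamma(shape=39, rate=8).
The mode of a Gamma(a, b) with a ≥ 1 (shape–rate) is (a−1)/b = 38/8 ≈ 4.750.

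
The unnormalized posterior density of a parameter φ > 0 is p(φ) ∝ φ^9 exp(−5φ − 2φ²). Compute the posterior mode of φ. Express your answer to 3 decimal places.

φ̂_MAP = 1.000

ℓ'(φ) = 9/φ − 5 − 4φ. Setting this to zero and multiplying by φ: 4φ² + 5φ − 9 = 0.
φ = (−5 + √(5² + 4·4·9)) / (2·4) = (−5 + √169) / 8 = (−5 + 13)/8 = 1.
ℓ''(φ) = −9/φ² − 4 < 0, confirming a maximum.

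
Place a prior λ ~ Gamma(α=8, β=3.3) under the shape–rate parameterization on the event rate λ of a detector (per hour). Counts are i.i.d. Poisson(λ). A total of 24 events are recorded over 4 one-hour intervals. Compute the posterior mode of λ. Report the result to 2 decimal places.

λ̂_MAP = 4.25

Σxᵢ = 24, n = 4.
Posterior ∝ λ^7e^(−3.3λ) · λ^24e^(−4λ) = λ^31e^(−7.3λ), i.e. Gamma(shape=32, rate=7.3).
The mode of a Gamma(a, b) with a ≥ 1 (shape–rate) is (a−1)/b = 31/7.3 ≈ 4.25.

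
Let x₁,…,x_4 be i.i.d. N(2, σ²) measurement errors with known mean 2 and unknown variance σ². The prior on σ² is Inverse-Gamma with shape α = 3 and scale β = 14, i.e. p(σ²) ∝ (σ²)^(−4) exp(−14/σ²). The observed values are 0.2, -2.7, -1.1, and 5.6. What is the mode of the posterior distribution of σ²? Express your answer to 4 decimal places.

σ̂²_MAP = 6.3250

Sum of squared deviations about the known mean: SS = (0.2−2)² + (-2.7−2)² + (-1.1−2)² + (5.6−2)² = 47.9.
The Normal likelihood contributes (σ²)^(−n/2) exp(−SS/(2σ²)), so the posterior is Inverse-Gamma(α + n/2, β + SS/2) = Inverse-Gamma(5, 37.95).
The mode of Inverse-Gamma(a, b) is b/(a+1) = 37.95/6 ≈ 6.3250.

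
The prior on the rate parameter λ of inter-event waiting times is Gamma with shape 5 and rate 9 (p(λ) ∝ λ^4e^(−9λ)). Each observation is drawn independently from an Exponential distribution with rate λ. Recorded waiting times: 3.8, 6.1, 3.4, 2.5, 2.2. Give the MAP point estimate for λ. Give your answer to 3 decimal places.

λ̂_MAP = 0.333

The Exponential(rate=λ) likelihood is ∝ λ^n e^(−λΣtᵢ). Here n = 5 and Σtᵢ = 3.8 + 6.1 + 3.4 + 2.5 + 2.2 = 18.
Posterior ∝ λ^4e^(−9λ) · λ^5e^(−18λ) = λ^9e^(−27λ), i.e. Gamma(10, 27).
Mode = (a−1)/b = 9/27 ≈ 0.333.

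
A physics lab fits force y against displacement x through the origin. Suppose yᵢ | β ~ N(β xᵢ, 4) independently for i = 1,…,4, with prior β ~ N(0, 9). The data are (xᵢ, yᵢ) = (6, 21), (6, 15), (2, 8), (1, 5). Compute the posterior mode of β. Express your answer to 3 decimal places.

log p(β | y) = −Σ(yᵢ − βxᵢ)²/(2·4) − β²/(2·9) + const.
Setting the derivative to zero: Σxᵢ(yᵢ − βxᵢ)/4 − β/9 = 0, so β = Σxᵢyᵢ / (Σxᵢ² + σ²/τ²).
Σxᵢyᵢ = 6·21 + 6·15 + 2·8 + 1·5 = 237; Σxᵢ² = 77; σ²/τ² = 4/9.
β̂_MAP = 237 / (77 + 4/9) = 237/(697/9) = 2133/697 ≈ 3.060.

β̂_MAP = 3.060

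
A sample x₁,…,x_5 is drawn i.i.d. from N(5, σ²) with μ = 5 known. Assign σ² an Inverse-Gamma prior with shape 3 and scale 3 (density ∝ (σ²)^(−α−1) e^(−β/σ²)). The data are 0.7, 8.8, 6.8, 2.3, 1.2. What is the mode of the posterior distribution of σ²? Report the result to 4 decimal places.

Sum of squared deviations about the known mean: SS = (0.7−5)² + (8.8−5)² + (6.8−5)² + (2.3−5)² + (1.2−5)² = 57.9.
The Normal likelihood contributes (σ²)^(−n/2) exp(−SS/(2σ²)), so the posterior is Inverse-Gamma(α + n/2, β + SS/2) = Inverse-Gamma(5.5, 31.95).
The mode of Inverse-Gamma(a, b) is b/(a+1) = 31.95/6.5 ≈ 4.9154.

σ̂²_MAP = 4.9154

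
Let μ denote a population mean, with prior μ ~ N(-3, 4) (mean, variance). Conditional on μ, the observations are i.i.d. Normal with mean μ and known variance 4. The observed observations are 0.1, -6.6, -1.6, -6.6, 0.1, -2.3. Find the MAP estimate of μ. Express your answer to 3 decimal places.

μ̂_MAP = -2.843

n = 6; x̄ = (0.1 + (-6.6) + (-1.6) + (-6.6) + 0.1 + (-2.3))/6 = -16.9/6 = -169/60 ≈ -2.8167.
For a Normal prior and Normal likelihood with known variance, the posterior is Normal; its mode equals its mean, the precision-weighted average.
Prior precision 1/σ₀² = 1/4 = 0.25; data precision n/σ² = 6/4 = 1.5.
μ̂ = (0.25·(-3) + 1.5·(-169/60)) / (0.25 + 1.5) = (-4.975)/1.75 = -199/70 ≈ -2.843.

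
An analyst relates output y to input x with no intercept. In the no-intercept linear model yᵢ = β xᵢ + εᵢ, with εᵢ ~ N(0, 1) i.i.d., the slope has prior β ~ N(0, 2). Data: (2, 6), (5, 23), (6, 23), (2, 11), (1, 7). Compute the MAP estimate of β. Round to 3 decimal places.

log p(β | y) = −Σ(yᵢ − βxᵢ)²/(2·1) − β²/(2·2) + const.
Setting the derivative to zero: Σxᵢ(yᵢ − βxᵢ)/1 − β/2 = 0, so β = Σxᵢyᵢ / (Σxᵢ² + σ²/τ²).
Σxᵢyᵢ = 2·6 + 5·23 + 6·23 + 2·11 + 1·7 = 294; Σxᵢ² = 70; σ²/τ² = 0.5.
β̂_MAP = 294 / (70 + 0.5) = 294/70.5 ≈ 4.170.

β̂_MAP = 4.170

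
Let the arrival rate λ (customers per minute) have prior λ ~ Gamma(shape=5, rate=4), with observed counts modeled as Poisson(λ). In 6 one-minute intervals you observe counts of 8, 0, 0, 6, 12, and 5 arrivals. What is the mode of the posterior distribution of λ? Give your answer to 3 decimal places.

Σxᵢ = 8+0+0+6+12+5 = 31, with n = 6.
Posterior ∝ λ^4e^(−4λ) · λ^31e^(−6λ) = λ^35e^(−10λ), i.e. Gamma(shape=36, rate=10).
The mode of a Gamma(a, b) with a ≥ 1 (shape–rate) is (a−1)/b = 35/10 ≈ 3.500.

λ̂_MAP = 3.500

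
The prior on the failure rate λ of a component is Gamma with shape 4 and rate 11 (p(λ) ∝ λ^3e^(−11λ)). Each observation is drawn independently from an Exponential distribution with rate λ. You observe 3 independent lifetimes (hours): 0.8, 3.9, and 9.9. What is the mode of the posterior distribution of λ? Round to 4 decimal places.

The Exponential(rate=λ) likelihood is ∝ λ^n e^(−λΣtᵢ). Here n = 3 and Σtᵢ = 0.8 + 3.9 + 9.9 = 14.6.
Posterior ∝ λ^3e^(−11λ) · λ^3e^(−14.6λ) = λ^6e^(−25.6λ), i.e. Gamma(7, 25.6).
Mode = (a−1)/b = 6/25.6 ≈ 0.2344.

λ̂_MAP = 0.2344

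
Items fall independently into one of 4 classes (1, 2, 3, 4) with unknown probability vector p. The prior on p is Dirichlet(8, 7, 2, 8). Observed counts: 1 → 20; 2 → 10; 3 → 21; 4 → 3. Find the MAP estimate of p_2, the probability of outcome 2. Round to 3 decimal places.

MAP estimate: 0.213

The posterior is Dirichlet(αᵢ + nᵢ) = Dirichlet(28, 17, 23, 11).
For a Dirichlet(a₁,…,a_K) with all aᵢ > 1, the mode has j-th component (aⱼ − 1)/(Σaᵢ − K).
Here Σaᵢ = 79 and K = 4, so p_2 = (17 − 1)/(79 − 4) = 16/75 ≈ 0.213.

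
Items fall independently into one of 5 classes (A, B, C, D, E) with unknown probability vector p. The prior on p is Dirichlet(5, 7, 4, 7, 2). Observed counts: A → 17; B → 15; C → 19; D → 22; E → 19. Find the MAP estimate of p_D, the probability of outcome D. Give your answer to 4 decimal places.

The posterior is Dirichlet(αᵢ + nᵢ) = Dirichlet(22, 22, 23, 29, 21).
For a Dirichlet(a₁,…,a_K) with all aᵢ > 1, the mode has j-th component (aⱼ − 1)/(Σaᵢ − K).
Here Σaᵢ = 117 and K = 5, so p_D = (29 − 1)/(117 − 5) = 28/112 ≈ 0.2500.

MAP estimate of p_D = 0.2500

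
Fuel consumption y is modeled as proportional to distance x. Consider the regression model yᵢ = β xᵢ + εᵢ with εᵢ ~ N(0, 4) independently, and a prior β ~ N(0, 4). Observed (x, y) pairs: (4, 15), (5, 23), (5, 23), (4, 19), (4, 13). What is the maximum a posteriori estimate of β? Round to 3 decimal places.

log p(β | y) = −Σ(yᵢ − βxᵢ)²/(2·4) − β²/(2·4) + const.
Setting the derivative to zero: Σxᵢ(yᵢ − βxᵢ)/4 − β/4 = 0, so β = Σxᵢyᵢ / (Σxᵢ² + σ²/τ²).
Σxᵢyᵢ = 4·15 + 5·23 + 5·23 + 4·19 + 4·13 = 418; Σxᵢ² = 98; σ²/τ² = 1.
β̂_MAP = 418 / (98 + 1) = 418/99 ≈ 4.222.

β̂_MAP = 4.222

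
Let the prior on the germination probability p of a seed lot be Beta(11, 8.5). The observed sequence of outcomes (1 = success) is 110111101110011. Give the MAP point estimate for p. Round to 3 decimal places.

p̂_MAP = 0.646

Prior: Beta(11, 8.5).
Data: 11 successes in 15 trials (from the sequence). The binomial likelihood contributes p^11(1−p)^4, so the posterior is Beta(11+11, 8.5+4) = Beta(22, 12.5).
For Beta(a, b) with a, b > 1 the mode is (a−1)/(a+b−2) = 21/32.5 ≈ 0.646.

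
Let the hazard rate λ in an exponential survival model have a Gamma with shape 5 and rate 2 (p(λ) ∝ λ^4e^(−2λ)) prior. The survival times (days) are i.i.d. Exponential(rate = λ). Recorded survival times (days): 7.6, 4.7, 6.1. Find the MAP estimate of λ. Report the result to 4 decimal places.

λ̂_MAP = 0.3431

The Exponential(rate=λ) likelihood is ∝ λ^n e^(−λΣtᵢ). Here n = 3 and Σtᵢ = 7.6 + 4.7 + 6.1 = 18.4.
Posterior ∝ λ^4e^(−2λ) · λ^3e^(−18.4λ) = λ^7e^(−20.4λ), i.e. Gamma(8, 20.4).
Mode = (a−1)/b = 7/20.4 ≈ 0.3431.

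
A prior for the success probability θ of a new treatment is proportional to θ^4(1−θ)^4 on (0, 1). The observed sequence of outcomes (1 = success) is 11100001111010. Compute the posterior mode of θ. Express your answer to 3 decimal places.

θ̂_MAP = 0.545

The prior density ∝ θ^4(1−θ)^4 is the kernel of Beta(5, 5).
Data: 8 successes in 14 trials (from the sequence). The binomial likelihood contributes θ^8(1−θ)^6, so the posterior is Beta(5+8, 5+6) = Beta(13, 11).
For Beta(a, b) with a, b > 1 the mode is (a−1)/(a+b−2) = 12/22 ≈ 0.545.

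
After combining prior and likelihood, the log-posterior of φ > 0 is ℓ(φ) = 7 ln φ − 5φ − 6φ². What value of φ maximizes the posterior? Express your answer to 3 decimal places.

ℓ'(φ) = 7/φ − 5 − 12φ. Setting this to zero and multiplying by φ: 12φ² + 5φ − 7 = 0.
φ = (−5 + √(5² + 4·12·7)) / (2·12) = (−5 + √361) / 24 = (−5 + 19)/24 = 7/12.
ℓ''(φ) = −7/φ² − 12 < 0, confirming a maximum.

φ̂_MAP = 0.583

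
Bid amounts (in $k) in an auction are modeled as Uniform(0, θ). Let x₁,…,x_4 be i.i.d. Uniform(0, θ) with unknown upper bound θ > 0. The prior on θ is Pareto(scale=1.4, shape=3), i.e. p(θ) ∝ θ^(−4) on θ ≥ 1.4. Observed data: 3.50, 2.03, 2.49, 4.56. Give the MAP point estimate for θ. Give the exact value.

θ̂_MAP = 4.56

The Uniform(0, θ) likelihood is θ^(−n) for θ ≥ max(xᵢ), zero otherwise. Here max(xᵢ) = 4.56.
Posterior ∝ θ^(−4) · θ^(−4) = θ^(−8) on θ ≥ max(1.4, 4.56) = 4.56.
This density is strictly decreasing in θ, so the posterior mode lies at the lower boundary of the support.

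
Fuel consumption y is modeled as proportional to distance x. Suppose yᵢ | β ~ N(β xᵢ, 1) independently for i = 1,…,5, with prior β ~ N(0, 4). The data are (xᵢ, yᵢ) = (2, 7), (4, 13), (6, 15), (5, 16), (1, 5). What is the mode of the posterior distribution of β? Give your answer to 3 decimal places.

log p(β | y) = −Σ(yᵢ − βxᵢ)²/(2·1) − β²/(2·4) + const.
Setting the derivative to zero: Σxᵢ(yᵢ − βxᵢ)/1 − β/4 = 0, so β = Σxᵢyᵢ / (Σxᵢ² + σ²/τ²).
Σxᵢyᵢ = 2·7 + 4·13 + 6·15 + 5·16 + 1·5 = 241; Σxᵢ² = 82; σ²/τ² = 0.25.
β̂_MAP = 241 / (82 + 0.25) = 241/82.25 ≈ 2.930.

β̂_MAP = 2.930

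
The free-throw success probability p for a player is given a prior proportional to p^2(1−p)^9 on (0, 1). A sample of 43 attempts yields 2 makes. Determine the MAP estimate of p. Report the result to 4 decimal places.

p̂_MAP = 0.0741

The prior density ∝ p^2(1−p)^9 is the kernel of Beta(3, 10).
Data: 2 successes in 43 trials. The binomial likelihood contributes p^2(1−p)^41, so the posterior is Beta(3+2, 10+41) = Beta(5, 51).
For Beta(a, b) with a, b > 1 the mode is (a−1)/(a+b−2) = 4/54 ≈ 0.0741.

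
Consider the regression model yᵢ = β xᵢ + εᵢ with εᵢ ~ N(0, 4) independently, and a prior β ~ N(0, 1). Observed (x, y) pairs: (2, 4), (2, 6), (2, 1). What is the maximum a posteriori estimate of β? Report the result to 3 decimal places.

log p(β | y) = −Σ(yᵢ − βxᵢ)²/(2·4) − β²/(2·1) + const.
Setting the derivative to zero: Σxᵢ(yᵢ − βxᵢ)/4 − β/1 = 0, so β = Σxᵢyᵢ / (Σxᵢ² + σ²/τ²).
Σxᵢyᵢ = 2·4 + 2·6 + 2·1 = 22; Σxᵢ² = 12; σ²/τ² = 4.
β̂_MAP = 22 / (12 + 4) = 22/16 ≈ 1.375.

β̂_MAP = 1.375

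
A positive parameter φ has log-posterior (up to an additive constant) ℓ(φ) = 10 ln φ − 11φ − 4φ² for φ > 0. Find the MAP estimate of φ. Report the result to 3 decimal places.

ℓ'(φ) = 10/φ − 11 − 8φ. Setting this to zero and multiplying by φ: 8φ² + 11φ − 10 = 0.
φ = (−11 + √(11² + 4·8·10)) / (2·8) = (−11 + √441) / 16 = (−11 + 21)/16 = 5/8.
ℓ''(φ) = −10/φ² − 8 < 0, confirming a maximum.

φ̂_MAP = 0.625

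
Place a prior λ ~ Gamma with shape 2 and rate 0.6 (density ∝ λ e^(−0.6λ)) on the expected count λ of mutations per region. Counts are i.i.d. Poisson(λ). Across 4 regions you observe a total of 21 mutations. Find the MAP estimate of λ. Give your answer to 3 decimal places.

Σxᵢ = 21, n = 4.
Posterior ∝ λe^(−0.6λ) · λ^21e^(−4λ) = λ^22e^(−4.6λ), i.e. Gamma(shape=23, rate=4.6).
The mode of a Gamma(a, b) with a ≥ 1 (shape–rate) is (a−1)/b = 22/4.6 ≈ 4.783.

λ̂_MAP = 4.783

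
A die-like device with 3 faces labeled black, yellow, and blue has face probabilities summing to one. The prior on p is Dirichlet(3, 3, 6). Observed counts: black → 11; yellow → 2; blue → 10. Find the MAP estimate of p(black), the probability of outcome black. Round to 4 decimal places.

MAP estimate of p(black) = 0.4063

The posterior is Dirichlet(αᵢ + nᵢ) = Dirichlet(14, 5, 16).
For a Dirichlet(a₁,…,a_K) with all aᵢ > 1, the mode has j-th component (aⱼ − 1)/(Σaᵢ − K).
Here Σaᵢ = 35 and K = 3, so p(black) = (14 − 1)/(35 − 3) = 13/32 ≈ 0.4063.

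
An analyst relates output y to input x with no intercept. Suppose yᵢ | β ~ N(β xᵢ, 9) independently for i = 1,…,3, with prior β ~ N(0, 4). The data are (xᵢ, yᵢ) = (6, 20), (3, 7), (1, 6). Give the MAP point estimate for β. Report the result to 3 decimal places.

β̂_MAP = 3.047

log p(β | y) = −Σ(yᵢ − βxᵢ)²/(2·9) − β²/(2·4) + const.
Setting the derivative to zero: Σxᵢ(yᵢ − βxᵢ)/9 − β/4 = 0, so β = Σxᵢyᵢ / (Σxᵢ² + σ²/τ²).
Σxᵢyᵢ = 6·20 + 3·7 + 1·6 = 147; Σxᵢ² = 46; σ²/τ² = 2.25.
β̂_MAP = 147 / (46 + 2.25) = 147/48.25 ≈ 3.047.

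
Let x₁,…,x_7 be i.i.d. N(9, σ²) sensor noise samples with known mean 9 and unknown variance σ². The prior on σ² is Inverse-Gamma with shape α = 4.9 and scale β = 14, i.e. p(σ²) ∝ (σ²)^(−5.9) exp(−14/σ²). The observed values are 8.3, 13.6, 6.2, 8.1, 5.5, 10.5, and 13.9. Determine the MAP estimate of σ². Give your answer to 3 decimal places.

Sum of squared deviations about the known mean: SS = (8.3−9)² + (13.6−9)² + (6.2−9)² + (8.1−9)² + (5.5−9)² + (10.5−9)² + (13.9−9)² = 68.81.
The Normal likelihood contributes (σ²)^(−n/2) exp(−SS/(2σ²)), so the posterior is Inverse-Gamma(α + n/2, β + SS/2) = Inverse-Gamma(8.4, 48.405).
The mode of Inverse-Gamma(a, b) is b/(a+1) = 48.405/9.4 ≈ 5.149.

σ̂²_MAP = 5.149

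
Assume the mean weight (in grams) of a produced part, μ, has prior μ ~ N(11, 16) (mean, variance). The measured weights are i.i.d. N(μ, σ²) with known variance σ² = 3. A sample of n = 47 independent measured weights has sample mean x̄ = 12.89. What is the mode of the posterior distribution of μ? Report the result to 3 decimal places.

n = 47, x̄ = 12.89.
For a Normal prior and Normal likelihood with known variance, the posterior is Normal; its mode equals its mean, the precision-weighted average.
Prior precision 1/σ₀² = 1/16 = 0.0625; data precision n/σ² = 47/3.
μ̂ = (0.0625·11 + (47/3)·12.89) / (0.0625 + 47/3) = (243157/1200)/(755/48) = 243157/18875 ≈ 12.882.

μ̂_MAP = 12.882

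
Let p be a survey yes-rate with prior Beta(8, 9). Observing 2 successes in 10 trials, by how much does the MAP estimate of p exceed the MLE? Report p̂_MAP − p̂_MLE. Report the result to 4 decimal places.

MAP − MLE = 0.1600

Posterior is Beta(10, 17); MAP = (10−1)/(27−2) = 9/25 ≈ 0.36000.
MLE ignores the prior: p̂_MLE = k/n = 2/10 ≈ 0.20000.
Difference = 9/25 − 2/10 = 4/25 ≈ 0.1600.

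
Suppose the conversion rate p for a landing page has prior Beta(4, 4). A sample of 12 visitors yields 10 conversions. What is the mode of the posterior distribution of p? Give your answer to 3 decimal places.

Prior: Beta(4, 4).
Data: 10 successes in 12 trials. The binomial likelihood contributes p^10(1−p)^2, so the posterior is Beta(4+10, 4+2) = Beta(14, 6).
For Beta(a, b) with a, b > 1 the mode is (a−1)/(a+b−2) = 13/18 ≈ 0.722.

p̂_MAP = 0.722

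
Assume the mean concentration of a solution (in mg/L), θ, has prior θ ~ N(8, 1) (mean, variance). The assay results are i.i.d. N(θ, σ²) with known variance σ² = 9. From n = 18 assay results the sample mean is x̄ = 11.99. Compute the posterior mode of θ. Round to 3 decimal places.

θ̂_MAP = 10.660

n = 18, x̄ = 11.99.
For a Normal prior and Normal likelihood with known variance, the posterior is Normal; its mode equals its mean, the precision-weighted average.
Prior precision 1/σ₀² = 1/1 = 1; data precision n/σ² = 18/9 = 2.
θ̂ = (1·8 + 2·11.99) / (1 + 2) = 31.98/3 = 10.660.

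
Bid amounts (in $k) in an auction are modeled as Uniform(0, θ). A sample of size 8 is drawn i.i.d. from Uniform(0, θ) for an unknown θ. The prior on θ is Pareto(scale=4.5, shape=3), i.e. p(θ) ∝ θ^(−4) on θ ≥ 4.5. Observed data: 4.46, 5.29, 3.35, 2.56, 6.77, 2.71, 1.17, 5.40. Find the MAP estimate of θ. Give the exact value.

The Uniform(0, θ) likelihood is θ^(−n) for θ ≥ max(xᵢ), zero otherwise. Here max(xᵢ) = 6.77.
Posterior ∝ θ^(−4) · θ^(−8) = θ^(−12) on θ ≥ max(4.5, 6.77) = 6.77.
This density is strictly decreasing in θ, so the posterior mode lies at the lower boundary of the support.

θ̂_MAP = 6.77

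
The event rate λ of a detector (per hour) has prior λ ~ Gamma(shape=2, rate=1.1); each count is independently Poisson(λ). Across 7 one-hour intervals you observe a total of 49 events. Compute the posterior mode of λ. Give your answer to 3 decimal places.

Σxᵢ = 49, n = 7.
Posterior ∝ λe^(−1.1λ) · λ^49e^(−7λ) = λ^50e^(−8.1λ), i.e. Gamma(shape=51, rate=8.1).
The mode of a Gamma(a, b) with a ≥ 1 (shape–rate) is (a−1)/b = 50/8.1 ≈ 6.173.

λ̂_MAP = 6.173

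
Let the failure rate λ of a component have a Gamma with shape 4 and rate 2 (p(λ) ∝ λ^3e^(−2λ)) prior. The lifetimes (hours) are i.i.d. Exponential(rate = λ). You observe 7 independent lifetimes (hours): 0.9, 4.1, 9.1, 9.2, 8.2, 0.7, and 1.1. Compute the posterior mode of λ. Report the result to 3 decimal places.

The Exponential(rate=λ) likelihood is ∝ λ^n e^(−λΣtᵢ). Here n = 7 and Σtᵢ = 0.9 + 4.1 + 9.1 + 9.2 + 8.2 + 0.7 + 1.1 = 33.3.
Posterior ∝ λ^3e^(−2λ) · λ^7e^(−33.3λ) = λ^10e^(−35.3λ), i.e. Gamma(11, 35.3).
Mode = (a−1)/b = 10/35.3 ≈ 0.283.

λ̂_MAP = 0.283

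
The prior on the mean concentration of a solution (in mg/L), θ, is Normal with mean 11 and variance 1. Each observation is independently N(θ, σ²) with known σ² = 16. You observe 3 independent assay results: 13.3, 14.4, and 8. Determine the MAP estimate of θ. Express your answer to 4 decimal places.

θ̂_MAP = 11.1421

n = 3; x̄ = (13.3 + 14.4 + 8)/3 = 35.7/3 = 11.9.
For a Normal prior and Normal likelihood with known variance, the posterior is Normal; its mode equals its mean, the precision-weighted average.
Prior precision 1/σ₀² = 1/1 = 1; data precision n/σ² = 3/16 = 0.1875.
θ̂ = (1·11 + 0.1875·11.9) / (1 + 0.1875) = 13.23125/1.1875 = 2117/190 ≈ 11.1421.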